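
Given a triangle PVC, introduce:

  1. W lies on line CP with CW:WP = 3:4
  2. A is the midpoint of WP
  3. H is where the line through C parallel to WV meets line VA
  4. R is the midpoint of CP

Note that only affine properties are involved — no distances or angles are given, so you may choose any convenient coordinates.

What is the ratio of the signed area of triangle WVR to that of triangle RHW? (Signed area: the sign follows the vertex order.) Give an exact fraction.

[WVR]:[RHW] = -2/5

Set P = (0, 0), V = (1, 0), C = (0, 1); any affine frame gives the same invariant.
1. W lies on line CP with CW:WP = 3:4 ⇒ W = (0, 4/7)
2. A is the midpoint of WP ⇒ A = (0, 2/7)
3. H is where the line through C parallel to WV meets line VA ⇒ H = (5/2, -3/7)
4. R is the midpoint of CP ⇒ R = (0, 1/2)
2·[WVR] = -1/14, 2·[RHW] = 5/28
[WVR]:[RHW] = -1/14:5/28 = -2/5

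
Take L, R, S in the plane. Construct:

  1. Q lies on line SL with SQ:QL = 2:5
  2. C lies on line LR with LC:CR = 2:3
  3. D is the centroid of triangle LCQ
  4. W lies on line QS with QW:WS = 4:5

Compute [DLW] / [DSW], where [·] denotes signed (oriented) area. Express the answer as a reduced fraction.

Choose coordinates L = (0, 0), R = (1, 0), S = (0, 1).
1. Q lies on line SL with SQ:QL = 2:5 ⇒ Q = (0, 5/7)
2. C lies on line LR with LC:CR = 2:3 ⇒ C = (2/5, 0)
3. D is the centroid of triangle LCQ ⇒ D = (2/15, 5/21)
4. W lies on line QS with QW:WS = 4:5 ⇒ W = (0, 53/63)
2·[DLW] = -106/945, 2·[DSW] = 4/189
[DLW]:[DSW] = -106/945:4/189 = -53/10

[DLW]:[DSW] = -53/10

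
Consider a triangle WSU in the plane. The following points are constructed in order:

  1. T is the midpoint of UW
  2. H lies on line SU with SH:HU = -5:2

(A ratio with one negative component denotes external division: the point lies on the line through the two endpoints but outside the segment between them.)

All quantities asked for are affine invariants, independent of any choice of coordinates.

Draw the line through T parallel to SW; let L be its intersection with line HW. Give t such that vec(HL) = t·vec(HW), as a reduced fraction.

Work in coordinates with W = (0, 0), S = (1, 0), U = (0, 1).
1. T is the midpoint of UW ⇒ T = (0, 1/2)
2. H lies on line SU with SH:HU = -5:2 ⇒ H = (-2/3, 5/3)
through T parallel to SW: direction (-1, 0); meets HW at L = (-1/5, 1/2)
L = H + t·(W−H) with t = 7/10

t = 7/10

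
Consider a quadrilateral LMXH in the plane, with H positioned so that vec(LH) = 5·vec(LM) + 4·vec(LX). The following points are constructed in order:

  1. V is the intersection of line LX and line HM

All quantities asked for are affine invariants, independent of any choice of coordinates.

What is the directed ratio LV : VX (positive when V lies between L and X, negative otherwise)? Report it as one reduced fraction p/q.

Work in coordinates with L = (0, 0), M = (1, 0), X = (0, 1), H = (5, 4).
1. V is the intersection of line LX and line HM ⇒ V = (0, -1)
V = L + t·(X−L) with t = -1, so LV:VX = t:(1−t) = -1:2

LV:VX = -1/2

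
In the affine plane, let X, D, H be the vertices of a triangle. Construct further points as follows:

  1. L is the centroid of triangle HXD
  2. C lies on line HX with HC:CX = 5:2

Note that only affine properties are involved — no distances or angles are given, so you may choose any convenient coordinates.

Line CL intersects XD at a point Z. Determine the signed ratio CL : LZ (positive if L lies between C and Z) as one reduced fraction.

CL:LZ = -1/7

Assign X = (0, 0), D = (1, 0), H = (0, 1) — the answer is frame-independent, so this choice is without loss of generality.
1. L is the centroid of triangle HXD ⇒ L = (1/3, 1/3)
2. C lies on line HX with HC:CX = 5:2 ⇒ C = (0, 2/7)
line CL meets XD at Z = (-2, 0)
L = C + t·(Z−C) with t = -1/6, so CL:LZ = -1/6:7/6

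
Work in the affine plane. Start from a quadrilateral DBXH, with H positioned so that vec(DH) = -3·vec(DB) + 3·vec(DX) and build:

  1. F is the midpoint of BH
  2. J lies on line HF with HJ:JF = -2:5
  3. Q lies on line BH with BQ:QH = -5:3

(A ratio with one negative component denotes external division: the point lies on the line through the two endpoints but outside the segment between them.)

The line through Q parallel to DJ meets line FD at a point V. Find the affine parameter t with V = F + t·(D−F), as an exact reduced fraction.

t = 12/5

Assign D = (0, 0), B = (1, 0), X = (0, 1), H = (-3, 3) — the answer is frame-independent, so this choice is without loss of generality.
1. F is the midpoint of BH ⇒ F = (-1, 3/2)
2. J lies on line HF with HJ:JF = -2:5 ⇒ J = (-13/3, 4)
3. Q lies on line BH with BQ:QH = -5:3 ⇒ Q = (-9, 15/2)
through Q parallel to DJ: direction (-13/3, 4); meets FD at V = (7/5, -21/10)
V = F + t·(D−F) with t = 12/5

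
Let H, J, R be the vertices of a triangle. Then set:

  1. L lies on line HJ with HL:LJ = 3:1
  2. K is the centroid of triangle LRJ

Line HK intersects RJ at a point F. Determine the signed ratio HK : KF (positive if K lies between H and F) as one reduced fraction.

HK:KF = 11

Set H = (0, 0), J = (1, 0), R = (0, 1); any affine frame gives the same invariant.
1. L lies on line HJ with HL:LJ = 3:1 ⇒ L = (3/4, 0)
2. K is the centroid of triangle LRJ ⇒ K = (7/12, 1/3)
line HK meets RJ at F = (7/11, 4/11)
K = H + t·(F−H) with t = 11/12, so HK:KF = 11/12:1/12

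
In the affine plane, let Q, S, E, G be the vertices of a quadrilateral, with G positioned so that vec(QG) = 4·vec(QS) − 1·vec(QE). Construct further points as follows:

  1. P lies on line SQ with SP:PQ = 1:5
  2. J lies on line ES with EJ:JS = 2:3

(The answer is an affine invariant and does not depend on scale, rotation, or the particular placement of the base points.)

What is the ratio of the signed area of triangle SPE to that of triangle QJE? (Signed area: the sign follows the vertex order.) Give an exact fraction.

Choose coordinates Q = (0, 0), S = (1, 0), E = (0, 1), G = (4, -1).
1. P lies on line SQ with SP:PQ = 1:5 ⇒ P = (5/6, 0)
2. J lies on line ES with EJ:JS = 2:3 ⇒ J = (2/5, 3/5)
2·[SPE] = -1/6, 2·[QJE] = 2/5
[SPE]:[QJE] = -1/6:2/5 = -5/12

[SPE]:[QJE] = -5/12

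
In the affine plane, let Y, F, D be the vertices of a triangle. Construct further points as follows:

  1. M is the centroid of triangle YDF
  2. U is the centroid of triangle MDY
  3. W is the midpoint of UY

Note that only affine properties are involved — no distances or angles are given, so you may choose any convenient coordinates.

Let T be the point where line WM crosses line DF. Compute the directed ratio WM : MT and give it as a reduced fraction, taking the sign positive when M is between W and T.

Choose coordinates Y = (0, 0), F = (1, 0), D = (0, 1).
1. M is the centroid of triangle YDF ⇒ M = (1/3, 1/3)
2. U is the centroid of triangle MDY ⇒ U = (1/9, 4/9)
3. W is the midpoint of UY ⇒ W = (1/18, 2/9)
line WM meets DF at T = (4/7, 3/7)
M = W + t·(T−W) with t = 7/13, so WM:MT = 7/13:6/13

WM:MT = 7/6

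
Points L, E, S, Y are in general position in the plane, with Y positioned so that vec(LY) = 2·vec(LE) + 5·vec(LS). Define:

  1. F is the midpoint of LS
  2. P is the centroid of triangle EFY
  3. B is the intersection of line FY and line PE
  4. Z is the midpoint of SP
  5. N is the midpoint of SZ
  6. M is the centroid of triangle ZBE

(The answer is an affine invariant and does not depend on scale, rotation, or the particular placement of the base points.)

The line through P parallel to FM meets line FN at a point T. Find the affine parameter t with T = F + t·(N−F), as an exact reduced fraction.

Work in coordinates with L = (0, 0), E = (1, 0), S = (0, 1), Y = (2, 5).
1. F is the midpoint of LS ⇒ F = (0, 1/2)
2. P is the centroid of triangle EFY ⇒ P = (1, 11/6)
3. B is the intersection of line FY and line PE ⇒ B = (1, 11/4)
4. Z is the midpoint of SP ⇒ Z = (1/2, 17/12)
5. N is the midpoint of SZ ⇒ N = (1/4, 29/24)
6. M is the centroid of triangle ZBE ⇒ M = (5/6, 25/18)
through P parallel to FM: direction (5/6, 8/9); meets FN at T = (8/53, 295/318)
T = F + t·(N−F) with t = 32/53

t = 32/53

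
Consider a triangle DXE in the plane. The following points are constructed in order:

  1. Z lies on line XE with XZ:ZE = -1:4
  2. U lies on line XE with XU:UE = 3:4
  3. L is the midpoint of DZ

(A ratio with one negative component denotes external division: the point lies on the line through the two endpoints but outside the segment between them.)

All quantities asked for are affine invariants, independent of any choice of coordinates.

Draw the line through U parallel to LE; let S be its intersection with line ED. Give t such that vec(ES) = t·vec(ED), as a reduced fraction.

t = -3/7

Work in coordinates with D = (0, 0), X = (1, 0), E = (0, 1).
1. Z lies on line XE with XZ:ZE = -1:4 ⇒ Z = (4/3, -1/3)
2. U lies on line XE with XU:UE = 3:4 ⇒ U = (4/7, 3/7)
3. L is the midpoint of DZ ⇒ L = (2/3, -1/6)
through U parallel to LE: direction (-2/3, 7/6); meets ED at S = (0, 10/7)
S = E + t·(D−E) with t = -3/7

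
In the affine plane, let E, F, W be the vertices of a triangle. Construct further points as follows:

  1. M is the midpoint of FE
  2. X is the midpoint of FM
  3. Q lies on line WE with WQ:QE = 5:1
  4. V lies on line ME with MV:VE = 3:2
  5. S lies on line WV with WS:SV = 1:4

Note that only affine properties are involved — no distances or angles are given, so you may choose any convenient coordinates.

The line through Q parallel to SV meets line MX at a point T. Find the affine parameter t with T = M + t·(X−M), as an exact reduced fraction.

Assign E = (0, 0), F = (1, 0), W = (0, 1) — the answer is frame-independent, so this choice is without loss of generality.
1. M is the midpoint of FE ⇒ M = (1/2, 0)
2. X is the midpoint of FM ⇒ X = (3/4, 0)
3. Q lies on line WE with WQ:QE = 5:1 ⇒ Q = (0, 1/6)
4. V lies on line ME with MV:VE = 3:2 ⇒ V = (1/5, 0)
5. S lies on line WV with WS:SV = 1:4 ⇒ S = (1/25, 4/5)
through Q parallel to SV: direction (4/25, -4/5); meets MX at T = (1/30, 0)
T = M + t·(X−M) with t = -28/15

t = -28/15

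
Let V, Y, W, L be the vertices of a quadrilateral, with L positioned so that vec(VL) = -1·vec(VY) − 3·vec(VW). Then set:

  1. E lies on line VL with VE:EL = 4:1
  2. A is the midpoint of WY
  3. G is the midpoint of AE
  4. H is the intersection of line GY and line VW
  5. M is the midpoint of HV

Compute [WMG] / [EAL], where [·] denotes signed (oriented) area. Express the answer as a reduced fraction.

[WMG]:[EAL] = 195/184

Assign V = (0, 0), Y = (1, 0), W = (0, 1), L = (-1, -3) — the answer is frame-independent, so this choice is without loss of generality.
1. E lies on line VL with VE:EL = 4:1 ⇒ E = (-4/5, -12/5)
2. A is the midpoint of WY ⇒ A = (1/2, 1/2)
3. G is the midpoint of AE ⇒ G = (-3/20, -19/20)
4. H is the intersection of line GY and line VW ⇒ H = (0, -19/23)
5. M is the midpoint of HV ⇒ M = (0, -19/46)
2·[WMG] = -39/184, 2·[EAL] = -1/5
[WMG]:[EAL] = -39/184:-1/5 = 195/184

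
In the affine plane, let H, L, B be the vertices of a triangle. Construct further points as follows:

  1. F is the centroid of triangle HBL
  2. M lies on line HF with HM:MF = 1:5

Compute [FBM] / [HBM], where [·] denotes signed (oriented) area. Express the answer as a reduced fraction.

[FBM]:[HBM] = -5

Assign H = (0, 0), L = (1, 0), B = (0, 1) — the answer is frame-independent, so this choice is without loss of generality.
1. F is the centroid of triangle HBL ⇒ F = (1/3, 1/3)
2. M lies on line HF with HM:MF = 1:5 ⇒ M = (1/18, 1/18)
2·[FBM] = 5/18, 2·[HBM] = -1/18
[FBM]:[HBM] = 5/18:-1/18 = -5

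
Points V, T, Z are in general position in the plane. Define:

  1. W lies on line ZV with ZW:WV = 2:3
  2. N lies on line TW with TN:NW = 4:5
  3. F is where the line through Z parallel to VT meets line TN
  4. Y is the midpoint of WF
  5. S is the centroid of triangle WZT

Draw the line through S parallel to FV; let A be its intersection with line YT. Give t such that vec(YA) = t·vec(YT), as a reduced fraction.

t = 11/18

Work in coordinates with V = (0, 0), T = (1, 0), Z = (0, 1).
1. W lies on line ZV with ZW:WV = 2:3 ⇒ W = (0, 3/5)
2. N lies on line TW with TN:NW = 4:5 ⇒ N = (5/9, 4/15)
3. F is where the line through Z parallel to VT meets line TN ⇒ F = (-2/3, 1)
4. Y is the midpoint of WF ⇒ Y = (-1/3, 4/5)
5. S is the centroid of triangle WZT ⇒ S = (1/3, 8/15)
through S parallel to FV: direction (2/3, -1); meets YT at A = (13/27, 14/45)
A = Y + t·(T−Y) with t = 11/18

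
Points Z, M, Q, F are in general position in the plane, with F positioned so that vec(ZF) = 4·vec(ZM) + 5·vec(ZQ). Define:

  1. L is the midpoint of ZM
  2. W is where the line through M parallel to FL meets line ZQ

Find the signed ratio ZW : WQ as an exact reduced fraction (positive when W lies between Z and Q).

ZW:WQ = -10/17

Set Z = (0, 0), M = (1, 0), Q = (0, 1), F = (4, 5); any affine frame gives the same invariant.
1. L is the midpoint of ZM ⇒ L = (1/2, 0)
2. W is where the line through M parallel to FL meets line ZQ ⇒ W = (0, -10/7)
W = Z + t·(Q−Z) with t = -10/7, so ZW:WQ = t:(1−t) = -10/7:17/7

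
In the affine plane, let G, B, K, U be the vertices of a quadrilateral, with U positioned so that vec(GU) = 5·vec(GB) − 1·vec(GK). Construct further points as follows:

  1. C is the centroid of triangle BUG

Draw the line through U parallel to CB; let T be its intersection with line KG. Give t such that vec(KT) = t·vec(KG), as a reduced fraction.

Assign G = (0, 0), B = (1, 0), K = (0, 1), U = (5, -1) — the answer is frame-independent, so this choice is without loss of generality.
1. C is the centroid of triangle BUG ⇒ C = (2, -1/3)
through U parallel to CB: direction (-1, 1/3); meets KG at T = (0, 2/3)
T = K + t·(G−K) with t = 1/3

t = 1/3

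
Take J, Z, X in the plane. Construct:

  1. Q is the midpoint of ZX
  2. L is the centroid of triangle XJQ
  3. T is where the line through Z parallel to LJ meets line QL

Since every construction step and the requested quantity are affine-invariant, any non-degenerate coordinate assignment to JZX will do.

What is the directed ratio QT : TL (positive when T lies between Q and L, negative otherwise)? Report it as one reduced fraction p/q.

Assign J = (0, 0), Z = (1, 0), X = (0, 1) — the answer is frame-independent, so this choice is without loss of generality.
1. Q is the midpoint of ZX ⇒ Q = (1/2, 1/2)
2. L is the centroid of triangle XJQ ⇒ L = (1/6, 1/2)
3. T is where the line through Z parallel to LJ meets line QL ⇒ T = (7/6, 1/2)
T = Q + t·(L−Q) with t = -2, so QT:TL = t:(1−t) = -2:3

QT:TL = -2/3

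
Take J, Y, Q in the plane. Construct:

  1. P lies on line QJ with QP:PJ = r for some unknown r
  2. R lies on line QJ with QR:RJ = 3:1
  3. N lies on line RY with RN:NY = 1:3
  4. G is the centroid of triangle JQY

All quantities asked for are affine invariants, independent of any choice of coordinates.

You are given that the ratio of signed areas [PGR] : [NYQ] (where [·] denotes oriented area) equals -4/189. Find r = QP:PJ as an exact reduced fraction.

Choose coordinates J = (0, 0), Y = (1, 0), Q = (0, 1).
1. With QP:PJ = r, write λ = r/(r+1) so P = Q + λ·(J−Q); P is affine-linear in λ
2. R lies on line QJ with QR:RJ = 3:1 ⇒ R = (0, 1/4)
3. N lies on line RY with RN:NY = 1:3 ⇒ N = (1/4, 3/16)
4. G is the centroid of triangle JQY ⇒ G = (1/3, 1/3)
Every point depending on P is an affine combination of P and λ-independent points, so each such coordinate is linear in λ; the λ² term in each signed area is a multiple of (J−Q)×(J−Q) = 0, so 2·[PGR] and 2·[NYQ] are each linear in λ. Evaluating at λ=0 and λ=1:
  2·[PGR] = 1/3·λ − 1/4,   2·[NYQ] = 9/16
So [PGR]:[NYQ] = (1/3·λ − 1/4) / (9/16). Setting this equal to -4/189:
  1/3·λ − 1/4 = -4/189·(9/16)  ⇒  λ = 5/7
Then r = λ/(1−λ) = (5/7)/(2/7) = 5/2. Check: with r = 5/2, P = (0, 2/7) and [PGR]:[NYQ] = -4/189 as required.

r = 5/2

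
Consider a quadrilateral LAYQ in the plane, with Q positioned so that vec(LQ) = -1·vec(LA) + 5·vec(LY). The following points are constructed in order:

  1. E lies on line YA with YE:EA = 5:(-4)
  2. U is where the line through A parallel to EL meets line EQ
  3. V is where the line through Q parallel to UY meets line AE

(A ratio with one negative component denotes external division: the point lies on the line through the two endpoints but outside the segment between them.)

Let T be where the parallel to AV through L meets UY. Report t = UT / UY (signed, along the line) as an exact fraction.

Set L = (0, 0), A = (1, 0), Y = (0, 1), Q = (-1, 5); any affine frame gives the same invariant.
1. E lies on line YA with YE:EA = 5:(-4) ⇒ E = (5, -4)
2. U is where the line through A parallel to EL meets line EQ ⇒ U = (27/7, -16/7)
3. V is where the line through Q parallel to UY meets line AE ⇒ V = (-85/4, 89/4)
through L parallel to AV: direction (-89/4, 89/4); meets UY at T = (-27/4, 27/4)
T = U + t·(Y−U) with t = 11/4

t = 11/4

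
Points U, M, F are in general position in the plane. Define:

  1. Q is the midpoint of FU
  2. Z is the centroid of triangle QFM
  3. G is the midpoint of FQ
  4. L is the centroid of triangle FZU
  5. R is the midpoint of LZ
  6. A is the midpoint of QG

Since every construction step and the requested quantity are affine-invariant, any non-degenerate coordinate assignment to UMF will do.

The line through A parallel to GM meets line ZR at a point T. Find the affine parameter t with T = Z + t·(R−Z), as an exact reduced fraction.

Work in coordinates with U = (0, 0), M = (1, 0), F = (0, 1).
1. Q is the midpoint of FU ⇒ Q = (0, 1/2)
2. Z is the centroid of triangle QFM ⇒ Z = (1/3, 1/2)
3. G is the midpoint of FQ ⇒ G = (0, 3/4)
4. L is the centroid of triangle FZU ⇒ L = (1/9, 1/2)
5. R is the midpoint of LZ ⇒ R = (2/9, 1/2)
6. A is the midpoint of QG ⇒ A = (0, 5/8)
through A parallel to GM: direction (1, -3/4); meets ZR at T = (1/6, 1/2)
T = Z + t·(R−Z) with t = 3/2

t = 3/2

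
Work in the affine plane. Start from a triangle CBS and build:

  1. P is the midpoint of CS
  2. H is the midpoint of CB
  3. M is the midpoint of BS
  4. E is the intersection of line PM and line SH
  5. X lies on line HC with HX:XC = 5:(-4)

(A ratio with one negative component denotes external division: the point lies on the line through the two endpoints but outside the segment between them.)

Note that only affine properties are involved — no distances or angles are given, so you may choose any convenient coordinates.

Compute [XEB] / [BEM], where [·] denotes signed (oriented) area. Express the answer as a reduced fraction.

Assign C = (0, 0), B = (1, 0), S = (0, 1) — the answer is frame-independent, so this choice is without loss of generality.
1. P is the midpoint of CS ⇒ P = (0, 1/2)
2. H is the midpoint of CB ⇒ H = (1/2, 0)
3. M is the midpoint of BS ⇒ M = (1/2, 1/2)
4. E is the intersection of line PM and line SH ⇒ E = (1/4, 1/2)
5. X lies on line HC with HX:XC = 5:(-4) ⇒ X = (-2, 0)
2·[XEB] = -3/2, 2·[BEM] = -1/8
[XEB]:[BEM] = -3/2:-1/8 = 12

[XEB]:[BEM] = 12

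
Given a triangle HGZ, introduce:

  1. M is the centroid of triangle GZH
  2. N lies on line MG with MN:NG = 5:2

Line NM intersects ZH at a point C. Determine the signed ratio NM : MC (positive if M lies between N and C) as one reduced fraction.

NM:MC = 10/7

Assign H = (0, 0), G = (1, 0), Z = (0, 1) — the answer is frame-independent, so this choice is without loss of generality.
1. M is the centroid of triangle GZH ⇒ M = (1/3, 1/3)
2. N lies on line MG with MN:NG = 5:2 ⇒ N = (17/21, 2/21)
line NM meets ZH at C = (0, 1/2)
M = N + t·(C−N) with t = 10/17, so NM:MC = 10/17:7/17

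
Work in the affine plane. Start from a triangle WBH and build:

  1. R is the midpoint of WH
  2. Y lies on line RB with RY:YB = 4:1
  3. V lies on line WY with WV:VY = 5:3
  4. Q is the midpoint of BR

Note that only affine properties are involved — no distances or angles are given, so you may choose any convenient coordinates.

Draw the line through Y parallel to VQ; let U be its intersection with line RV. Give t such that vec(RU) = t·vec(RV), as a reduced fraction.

t = 8/5

Assign W = (0, 0), B = (1, 0), H = (0, 1) — the answer is frame-independent, so this choice is without loss of generality.
1. R is the midpoint of WH ⇒ R = (0, 1/2)
2. Y lies on line RB with RY:YB = 4:1 ⇒ Y = (4/5, 1/10)
3. V lies on line WY with WV:VY = 5:3 ⇒ V = (1/2, 1/16)
4. Q is the midpoint of BR ⇒ Q = (1/2, 1/4)
through Y parallel to VQ: direction (0, 3/16); meets RV at U = (4/5, -1/5)
U = R + t·(V−R) with t = 8/5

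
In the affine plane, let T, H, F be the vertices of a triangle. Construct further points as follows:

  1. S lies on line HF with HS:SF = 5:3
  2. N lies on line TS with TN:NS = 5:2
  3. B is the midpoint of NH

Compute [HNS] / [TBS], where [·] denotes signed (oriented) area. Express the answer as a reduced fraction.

Set T = (0, 0), H = (1, 0), F = (0, 1); any affine frame gives the same invariant.
1. S lies on line HF with HS:SF = 5:3 ⇒ S = (3/8, 5/8)
2. N lies on line TS with TN:NS = 5:2 ⇒ N = (15/56, 25/56)
3. B is the midpoint of NH ⇒ B = (71/112, 25/112)
2·[HNS] = -5/28, 2·[TBS] = 5/16
[HNS]:[TBS] = -5/28:5/16 = -4/7

[HNS]:[TBS] = -4/7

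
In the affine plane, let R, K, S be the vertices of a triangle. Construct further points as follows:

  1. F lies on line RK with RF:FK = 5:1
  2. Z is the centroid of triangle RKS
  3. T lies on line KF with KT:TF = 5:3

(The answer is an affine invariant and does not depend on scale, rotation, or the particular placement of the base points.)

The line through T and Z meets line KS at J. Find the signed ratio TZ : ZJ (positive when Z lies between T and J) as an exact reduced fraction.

Choose coordinates R = (0, 0), K = (1, 0), S = (0, 1).
1. F lies on line RK with RF:FK = 5:1 ⇒ F = (5/6, 0)
2. Z is the centroid of triangle RKS ⇒ Z = (1/3, 1/3)
3. T lies on line KF with KT:TF = 5:3 ⇒ T = (43/48, 0)
line TZ meets KS at J = (38/33, -5/33)
Z = T + t·(J−T) with t = -11/5, so TZ:ZJ = -11/5:16/5

TZ:ZJ = -11/16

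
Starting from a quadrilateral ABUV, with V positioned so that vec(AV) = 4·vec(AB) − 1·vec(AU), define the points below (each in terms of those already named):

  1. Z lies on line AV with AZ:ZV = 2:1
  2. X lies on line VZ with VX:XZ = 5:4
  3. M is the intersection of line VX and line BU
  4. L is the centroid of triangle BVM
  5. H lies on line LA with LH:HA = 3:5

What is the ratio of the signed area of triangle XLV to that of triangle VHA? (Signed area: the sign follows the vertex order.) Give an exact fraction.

[XLV]:[VHA] = -8/27

Choose coordinates A = (0, 0), B = (1, 0), U = (0, 1), V = (4, -1).
1. Z lies on line AV with AZ:ZV = 2:1 ⇒ Z = (8/3, -2/3)
2. X lies on line VZ with VX:XZ = 5:4 ⇒ X = (88/27, -22/27)
3. M is the intersection of line VX and line BU ⇒ M = (4/3, -1/3)
4. L is the centroid of triangle BVM ⇒ L = (19/9, -4/9)
5. H lies on line LA with LH:HA = 3:5 ⇒ H = (95/72, -5/18)
2·[XLV] = -5/81, 2·[VHA] = 5/24
[XLV]:[VHA] = -5/81:5/24 = -8/27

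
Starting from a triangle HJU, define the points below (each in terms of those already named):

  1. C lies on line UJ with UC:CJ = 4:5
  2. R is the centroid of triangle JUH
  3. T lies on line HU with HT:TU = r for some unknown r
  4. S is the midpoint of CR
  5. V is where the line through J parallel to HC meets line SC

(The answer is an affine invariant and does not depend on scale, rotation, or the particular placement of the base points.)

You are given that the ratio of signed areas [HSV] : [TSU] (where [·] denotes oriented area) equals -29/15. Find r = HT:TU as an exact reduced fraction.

r = 2/5

Set H = (0, 0), J = (1, 0), U = (0, 1); any affine frame gives the same invariant.
1. C lies on line UJ with UC:CJ = 4:5 ⇒ C = (4/9, 5/9)
2. R is the centroid of triangle JUH ⇒ R = (1/3, 1/3)
3. With HT:TU = r, write λ = r/(r+1) so T = H + λ·(U−H); T is affine-linear in λ
4. S is the midpoint of CR ⇒ S = (7/18, 4/9)
5. V is where the line through J parallel to HC meets line SC ⇒ V = (-11/9, -25/9)
Every point depending on T is an affine combination of T and λ-independent points, so each such coordinate is linear in λ; the λ² term in each signed area is a multiple of (U−H)×(U−H) = 0, so 2·[HSV] and 2·[TSU] are each linear in λ. Evaluating at λ=0 and λ=1:
  2·[HSV] = -29/54,   2·[TSU] = -7/18·λ + 7/18
So [HSV]:[TSU] = (-29/54) / (-7/18·λ + 7/18). Setting this equal to -29/15:
  -29/54 = -29/15·(-7/18·λ + 7/18)  ⇒  λ = 2/7
Then r = λ/(1−λ) = (2/7)/(5/7) = 2/5. Check: with r = 2/5, T = (0, 2/7) and [HSV]:[TSU] = -29/15 as required.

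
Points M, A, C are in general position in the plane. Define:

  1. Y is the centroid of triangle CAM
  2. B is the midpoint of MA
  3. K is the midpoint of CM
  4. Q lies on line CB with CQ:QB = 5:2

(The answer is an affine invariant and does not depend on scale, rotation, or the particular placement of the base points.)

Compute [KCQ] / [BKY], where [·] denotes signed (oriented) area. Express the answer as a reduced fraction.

Work in coordinates with M = (0, 0), A = (1, 0), C = (0, 1).
1. Y is the centroid of triangle CAM ⇒ Y = (1/3, 1/3)
2. B is the midpoint of MA ⇒ B = (1/2, 0)
3. K is the midpoint of CM ⇒ K = (0, 1/2)
4. Q lies on line CB with CQ:QB = 5:2 ⇒ Q = (5/14, 2/7)
2·[KCQ] = -5/28, 2·[BKY] = -1/12
[KCQ]:[BKY] = -5/28:-1/12 = 15/7

[KCQ]:[BKY] = 15/7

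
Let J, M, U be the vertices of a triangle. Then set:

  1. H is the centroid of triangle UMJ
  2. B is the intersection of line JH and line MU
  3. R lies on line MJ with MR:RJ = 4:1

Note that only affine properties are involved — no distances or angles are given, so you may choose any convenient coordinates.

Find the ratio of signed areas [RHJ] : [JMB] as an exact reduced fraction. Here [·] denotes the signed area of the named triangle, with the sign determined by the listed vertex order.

Choose coordinates J = (0, 0), M = (1, 0), U = (0, 1).
1. H is the centroid of triangle UMJ ⇒ H = (1/3, 1/3)
2. B is the intersection of line JH and line MU ⇒ B = (1/2, 1/2)
3. R lies on line MJ with MR:RJ = 4:1 ⇒ R = (1/5, 0)
2·[RHJ] = 1/15, 2·[JMB] = 1/2
[RHJ]:[JMB] = 1/15:1/2 = 2/15

[RHJ]:[JMB] = 2/15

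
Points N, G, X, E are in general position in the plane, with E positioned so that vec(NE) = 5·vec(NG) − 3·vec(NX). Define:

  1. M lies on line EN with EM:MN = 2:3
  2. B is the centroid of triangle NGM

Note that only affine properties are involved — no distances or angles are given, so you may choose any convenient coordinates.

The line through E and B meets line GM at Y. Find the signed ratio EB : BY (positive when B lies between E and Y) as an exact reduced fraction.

EB:BY = -3

Work in coordinates with N = (0, 0), G = (1, 0), X = (0, 1), E = (5, -3).
1. M lies on line EN with EM:MN = 2:3 ⇒ M = (3, -9/5)
2. B is the centroid of triangle NGM ⇒ B = (4/3, -3/5)
line EB meets GM at Y = (23/9, -7/5)
B = E + t·(Y−E) with t = 3/2, so EB:BY = 3/2:-1/2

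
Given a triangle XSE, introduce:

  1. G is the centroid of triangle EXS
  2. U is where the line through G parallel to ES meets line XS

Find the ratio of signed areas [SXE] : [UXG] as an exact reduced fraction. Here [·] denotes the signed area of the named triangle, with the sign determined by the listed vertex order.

Choose coordinates X = (0, 0), S = (1, 0), E = (0, 1).
1. G is the centroid of triangle EXS ⇒ G = (1/3, 1/3)
2. U is where the line through G parallel to ES meets line XS ⇒ U = (2/3, 0)
2·[SXE] = -1, 2·[UXG] = -2/9
[SXE]:[UXG] = -1:-2/9 = 9/2

[SXE]:[UXG] = 9/2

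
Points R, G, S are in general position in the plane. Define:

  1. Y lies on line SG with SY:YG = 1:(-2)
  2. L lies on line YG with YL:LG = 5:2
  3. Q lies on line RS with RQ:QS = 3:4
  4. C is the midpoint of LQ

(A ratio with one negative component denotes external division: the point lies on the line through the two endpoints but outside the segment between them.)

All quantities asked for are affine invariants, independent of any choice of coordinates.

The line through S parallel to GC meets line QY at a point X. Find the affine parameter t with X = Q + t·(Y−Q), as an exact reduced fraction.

t = 11/18

Choose coordinates R = (0, 0), G = (1, 0), S = (0, 1).
1. Y lies on line SG with SY:YG = 1:(-2) ⇒ Y = (-1, 2)
2. L lies on line YG with YL:LG = 5:2 ⇒ L = (3/7, 4/7)
3. Q lies on line RS with RQ:QS = 3:4 ⇒ Q = (0, 3/7)
4. C is the midpoint of LQ ⇒ C = (3/14, 1/2)
through S parallel to GC: direction (-11/14, 1/2); meets QY at X = (-11/18, 25/18)
X = Q + t·(Y−Q) with t = 11/18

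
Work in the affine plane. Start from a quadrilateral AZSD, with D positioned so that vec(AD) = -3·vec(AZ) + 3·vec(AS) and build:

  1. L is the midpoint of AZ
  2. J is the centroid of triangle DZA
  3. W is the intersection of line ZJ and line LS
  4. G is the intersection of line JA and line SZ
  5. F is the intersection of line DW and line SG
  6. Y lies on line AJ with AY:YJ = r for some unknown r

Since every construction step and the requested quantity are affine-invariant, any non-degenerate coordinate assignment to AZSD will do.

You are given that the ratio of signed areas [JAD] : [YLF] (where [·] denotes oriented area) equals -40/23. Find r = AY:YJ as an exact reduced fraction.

Assign A = (0, 0), Z = (1, 0), S = (0, 1), D = (-3, 3) — the answer is frame-independent, so this choice is without loss of generality.
1. L is the midpoint of AZ ⇒ L = (1/2, 0)
2. J is the centroid of triangle DZA ⇒ J = (-2/3, 1)
3. W is the intersection of line ZJ and line LS ⇒ W = (2/7, 3/7)
4. G is the intersection of line JA and line SZ ⇒ G = (-2, 3)
5. F is the intersection of line DW and line SG ⇒ F = (8/5, -3/5)
6. With AY:YJ = r, write λ = r/(r+1) so Y = A + λ·(J−A); Y is affine-linear in λ
Every point depending on Y is an affine combination of Y and λ-independent points, so each such coordinate is linear in λ; the λ² term in each signed area is a multiple of (J−A)×(J−A) = 0, so 2·[JAD] and 2·[YLF] are each linear in λ. Evaluating at λ=0 and λ=1:
  2·[JAD] = -1,   2·[YLF] = 7/10·λ − 3/10
So [JAD]:[YLF] = (-1) / (7/10·λ − 3/10). Setting this equal to -40/23:
  -1 = -40/23·(7/10·λ − 3/10)  ⇒  λ = 5/4
Then r = λ/(1−λ) = (5/4)/(-1/4) = -5. Check: with r = -5, Y = (-5/6, 5/4) and [JAD]:[YLF] = -40/23 as required.

r = -5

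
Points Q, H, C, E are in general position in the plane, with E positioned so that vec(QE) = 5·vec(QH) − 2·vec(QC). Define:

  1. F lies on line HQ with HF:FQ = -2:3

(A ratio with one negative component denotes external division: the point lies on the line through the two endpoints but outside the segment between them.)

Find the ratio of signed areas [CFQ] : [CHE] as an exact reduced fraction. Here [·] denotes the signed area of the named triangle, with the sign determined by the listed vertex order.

Work in coordinates with Q = (0, 0), H = (1, 0), C = (0, 1), E = (5, -2).
1. F lies on line HQ with HF:FQ = -2:3 ⇒ F = (3, 0)
2·[CFQ] = -3, 2·[CHE] = 2
[CFQ]:[CHE] = -3:2 = -3/2

[CFQ]:[CHE] = -3/2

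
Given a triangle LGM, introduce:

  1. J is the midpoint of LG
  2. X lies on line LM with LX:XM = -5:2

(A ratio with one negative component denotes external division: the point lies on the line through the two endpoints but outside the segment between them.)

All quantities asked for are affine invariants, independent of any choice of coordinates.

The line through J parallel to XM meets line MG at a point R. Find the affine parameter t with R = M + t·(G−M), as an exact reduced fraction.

Work in coordinates with L = (0, 0), G = (1, 0), M = (0, 1).
1. J is the midpoint of LG ⇒ J = (1/2, 0)
2. X lies on line LM with LX:XM = -5:2 ⇒ X = (0, 5/3)
through J parallel to XM: direction (0, -2/3); meets MG at R = (1/2, 1/2)
R = M + t·(G−M) with t = 1/2

t = 1/2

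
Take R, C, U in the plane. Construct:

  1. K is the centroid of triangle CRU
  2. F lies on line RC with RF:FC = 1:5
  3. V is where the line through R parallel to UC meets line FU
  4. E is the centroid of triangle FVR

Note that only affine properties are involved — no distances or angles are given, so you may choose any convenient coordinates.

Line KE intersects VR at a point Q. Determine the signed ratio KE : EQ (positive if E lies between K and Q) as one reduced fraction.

Choose coordinates R = (0, 0), C = (1, 0), U = (0, 1).
1. K is the centroid of triangle CRU ⇒ K = (1/3, 1/3)
2. F lies on line RC with RF:FC = 1:5 ⇒ F = (1/6, 0)
3. V is where the line through R parallel to UC meets line FU ⇒ V = (1/5, -1/5)
4. E is the centroid of triangle FVR ⇒ E = (11/90, -1/15)
line KE meets VR at Q = (17/165, -17/165)
E = K + t·(Q−K) with t = 11/12, so KE:EQ = 11/12:1/12

KE:EQ = 11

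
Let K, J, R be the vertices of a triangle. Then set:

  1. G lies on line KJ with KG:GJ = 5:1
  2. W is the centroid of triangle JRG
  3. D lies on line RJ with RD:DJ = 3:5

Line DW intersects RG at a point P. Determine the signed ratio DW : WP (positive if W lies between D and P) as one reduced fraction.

DW:WP = 1/8

Choose coordinates K = (0, 0), J = (1, 0), R = (0, 1).
1. G lies on line KJ with KG:GJ = 5:1 ⇒ G = (5/6, 0)
2. W is the centroid of triangle JRG ⇒ W = (11/18, 1/3)
3. D lies on line RJ with RD:DJ = 3:5 ⇒ D = (3/8, 5/8)
line DW meets RG at P = (5/2, -2)
W = D + t·(P−D) with t = 1/9, so DW:WP = 1/9:8/9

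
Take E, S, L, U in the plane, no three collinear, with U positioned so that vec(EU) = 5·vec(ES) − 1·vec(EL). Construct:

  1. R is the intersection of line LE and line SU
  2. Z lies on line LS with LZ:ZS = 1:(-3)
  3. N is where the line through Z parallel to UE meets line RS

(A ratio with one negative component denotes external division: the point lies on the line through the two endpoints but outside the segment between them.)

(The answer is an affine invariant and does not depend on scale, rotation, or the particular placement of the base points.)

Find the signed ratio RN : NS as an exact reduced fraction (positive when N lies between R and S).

Choose coordinates E = (0, 0), S = (1, 0), L = (0, 1), U = (5, -1).
1. R is the intersection of line LE and line SU ⇒ R = (0, 1/4)
2. Z lies on line LS with LZ:ZS = 1:(-3) ⇒ Z = (-1/2, 3/2)
3. N is where the line through Z parallel to UE meets line RS ⇒ N = (-23, 6)
N = R + t·(S−R) with t = -23, so RN:NS = t:(1−t) = -23:24

RN:NS = -23/24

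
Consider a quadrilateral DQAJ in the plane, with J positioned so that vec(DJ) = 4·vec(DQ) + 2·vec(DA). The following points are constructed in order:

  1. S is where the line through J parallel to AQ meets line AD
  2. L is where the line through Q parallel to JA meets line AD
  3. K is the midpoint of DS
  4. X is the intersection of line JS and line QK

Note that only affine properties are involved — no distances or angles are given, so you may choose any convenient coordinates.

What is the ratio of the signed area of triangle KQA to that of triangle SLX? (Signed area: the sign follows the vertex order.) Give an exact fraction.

Choose coordinates D = (0, 0), Q = (1, 0), A = (0, 1), J = (4, 2).
1. S is where the line through J parallel to AQ meets line AD ⇒ S = (0, 6)
2. L is where the line through Q parallel to JA meets line AD ⇒ L = (0, -1/4)
3. K is the midpoint of DS ⇒ K = (0, 3)
4. X is the intersection of line JS and line QK ⇒ X = (-3/2, 15/2)
2·[KQA] = -2, 2·[SLX] = -75/8
[KQA]:[SLX] = -2:-75/8 = 16/75

[KQA]:[SLX] = 16/75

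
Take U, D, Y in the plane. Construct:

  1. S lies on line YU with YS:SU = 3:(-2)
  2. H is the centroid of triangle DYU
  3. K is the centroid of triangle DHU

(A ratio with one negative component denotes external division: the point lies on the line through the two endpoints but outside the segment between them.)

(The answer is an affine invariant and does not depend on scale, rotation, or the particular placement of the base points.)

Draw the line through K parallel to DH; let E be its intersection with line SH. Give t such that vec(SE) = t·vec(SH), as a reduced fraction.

Set U = (0, 0), D = (1, 0), Y = (0, 1); any affine frame gives the same invariant.
1. S lies on line YU with YS:SU = 3:(-2) ⇒ S = (0, -2)
2. H is the centroid of triangle DYU ⇒ H = (1/3, 1/3)
3. K is the centroid of triangle DHU ⇒ K = (4/9, 1/9)
through K parallel to DH: direction (-2/3, 1/3); meets SH at E = (14/45, 8/45)
E = S + t·(H−S) with t = 14/15

t = 14/15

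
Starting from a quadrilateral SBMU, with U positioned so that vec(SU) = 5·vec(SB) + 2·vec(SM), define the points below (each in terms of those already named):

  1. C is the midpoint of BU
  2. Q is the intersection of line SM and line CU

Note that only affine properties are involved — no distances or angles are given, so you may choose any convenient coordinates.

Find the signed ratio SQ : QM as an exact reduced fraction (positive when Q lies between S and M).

SQ:QM = -1/3

Work in coordinates with S = (0, 0), B = (1, 0), M = (0, 1), U = (5, 2).
1. C is the midpoint of BU ⇒ C = (3, 1)
2. Q is the intersection of line SM and line CU ⇒ Q = (0, -1/2)
Q = S + t·(M−S) with t = -1/2, so SQ:QM = t:(1−t) = -1/2:3/2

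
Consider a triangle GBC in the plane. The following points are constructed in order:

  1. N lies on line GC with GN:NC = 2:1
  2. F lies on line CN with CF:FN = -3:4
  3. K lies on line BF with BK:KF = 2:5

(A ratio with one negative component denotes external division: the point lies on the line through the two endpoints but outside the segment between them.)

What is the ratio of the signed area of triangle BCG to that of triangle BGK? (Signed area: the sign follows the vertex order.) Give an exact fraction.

Set G = (0, 0), B = (1, 0), C = (0, 1); any affine frame gives the same invariant.
1. N lies on line GC with GN:NC = 2:1 ⇒ N = (0, 2/3)
2. F lies on line CN with CF:FN = -3:4 ⇒ F = (0, 2)
3. K lies on line BF with BK:KF = 2:5 ⇒ K = (5/7, 4/7)
2·[BCG] = 1, 2·[BGK] = -4/7
[BCG]:[BGK] = 1:-4/7 = -7/4

[BCG]:[BGK] = -7/4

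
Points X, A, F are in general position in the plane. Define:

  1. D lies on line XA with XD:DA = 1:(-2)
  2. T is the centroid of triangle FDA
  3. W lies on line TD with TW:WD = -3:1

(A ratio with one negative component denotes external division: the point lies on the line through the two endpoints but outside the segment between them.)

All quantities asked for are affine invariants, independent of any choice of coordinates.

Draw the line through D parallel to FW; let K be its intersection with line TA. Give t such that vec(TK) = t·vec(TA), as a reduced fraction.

Set X = (0, 0), A = (1, 0), F = (0, 1); any affine frame gives the same invariant.
1. D lies on line XA with XD:DA = 1:(-2) ⇒ D = (-1, 0)
2. T is the centroid of triangle FDA ⇒ T = (0, 1/3)
3. W lies on line TD with TW:WD = -3:1 ⇒ W = (-3/2, -1/6)
through D parallel to FW: direction (-3/2, -7/6); meets TA at K = (-2/5, 7/15)
K = T + t·(A−T) with t = -2/5

t = -2/5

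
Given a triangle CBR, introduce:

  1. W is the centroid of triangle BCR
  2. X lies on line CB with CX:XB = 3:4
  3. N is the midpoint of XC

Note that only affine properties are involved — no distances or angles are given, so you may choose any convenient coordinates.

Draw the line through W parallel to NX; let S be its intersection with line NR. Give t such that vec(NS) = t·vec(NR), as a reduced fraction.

t = 1/3

Choose coordinates C = (0, 0), B = (1, 0), R = (0, 1).
1. W is the centroid of triangle BCR ⇒ W = (1/3, 1/3)
2. X lies on line CB with CX:XB = 3:4 ⇒ X = (3/7, 0)
3. N is the midpoint of XC ⇒ N = (3/14, 0)
through W parallel to NX: direction (3/14, 0); meets NR at S = (1/7, 1/3)
S = N + t·(R−N) with t = 1/3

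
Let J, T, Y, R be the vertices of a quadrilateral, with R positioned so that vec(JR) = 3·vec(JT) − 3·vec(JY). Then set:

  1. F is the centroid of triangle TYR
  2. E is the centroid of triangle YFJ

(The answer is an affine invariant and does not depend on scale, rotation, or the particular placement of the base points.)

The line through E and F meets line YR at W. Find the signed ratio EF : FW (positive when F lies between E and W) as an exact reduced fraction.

EF:FW = -11/3

Choose coordinates J = (0, 0), T = (1, 0), Y = (0, 1), R = (3, -3).
1. F is the centroid of triangle TYR ⇒ F = (4/3, -2/3)
2. E is the centroid of triangle YFJ ⇒ E = (4/9, 1/9)
line EF meets YR at W = (12/11, -5/11)
F = E + t·(W−E) with t = 11/8, so EF:FW = 11/8:-3/8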